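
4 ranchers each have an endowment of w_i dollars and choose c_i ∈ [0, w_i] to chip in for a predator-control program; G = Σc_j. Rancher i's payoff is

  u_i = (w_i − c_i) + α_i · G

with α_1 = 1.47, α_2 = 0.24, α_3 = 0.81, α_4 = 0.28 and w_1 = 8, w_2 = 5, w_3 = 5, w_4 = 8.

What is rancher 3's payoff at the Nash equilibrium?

11.48

∂u_i/∂c_i = α_i − 1, so rancher i contributes w_i if α_i > 1, else 0.
α_i > 1 for i ∈ {1}; NE contributions (8, 0, 0, 0), G = 8.
u_3 = (5 − 0) + 0.81·8 = 11.48.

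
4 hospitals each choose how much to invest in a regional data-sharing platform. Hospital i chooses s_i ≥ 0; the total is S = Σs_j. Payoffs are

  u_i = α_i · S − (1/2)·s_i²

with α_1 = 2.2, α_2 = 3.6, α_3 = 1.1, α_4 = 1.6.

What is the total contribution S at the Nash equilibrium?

8.5

Hospital i's FOC: ∂u_i/∂s_i = α_i − s_i = 0, so s_i* = α_i.
NE contributions = (2.2, 3.6, 1.1, 1.6); S = 8.5.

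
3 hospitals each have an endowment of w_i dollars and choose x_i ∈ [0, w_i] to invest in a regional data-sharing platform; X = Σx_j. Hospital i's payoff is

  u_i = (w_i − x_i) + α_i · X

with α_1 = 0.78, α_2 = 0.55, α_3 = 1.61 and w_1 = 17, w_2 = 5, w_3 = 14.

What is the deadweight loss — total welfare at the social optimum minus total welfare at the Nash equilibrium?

∂u_i/∂x_i = α_i − 1, so hospital i contributes w_i if α_i > 1, else 0.
α_i > 1 for i ∈ {3}; NE contributions (0, 0, 14), X = 14.
W^NE = Σw_i − X^NE + (Σα_i)·X^NE = 36 + 1.94·14 = 63.16.
Planner: ∂(Σu_j)/∂x_i = Σα_j − 1 = 1.94 > 0, so everyone contributes w_i; X^SO = 36, W^SO = 36 + 1.94·36 = 105.84.
Deadweight loss = 42.68.

42.68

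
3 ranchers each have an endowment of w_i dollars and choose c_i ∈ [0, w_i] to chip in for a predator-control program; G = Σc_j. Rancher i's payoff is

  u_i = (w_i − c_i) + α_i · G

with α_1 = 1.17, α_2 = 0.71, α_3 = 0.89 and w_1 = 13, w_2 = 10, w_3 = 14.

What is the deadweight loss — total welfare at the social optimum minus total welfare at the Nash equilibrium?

42.48

∂u_i/∂c_i = α_i − 1, so rancher i contributes w_i if α_i > 1, else 0.
α_i > 1 for i ∈ {1}; NE contributions (13, 0, 0), G = 13.
W^NE = Σw_i − G^NE + (Σα_i)·G^NE = 37 + 1.77·13 = 60.01.
Planner: ∂(Σu_j)/∂c_i = Σα_j − 1 = 1.77 > 0, so everyone contributes w_i; G^SO = 37, W^SO = 37 + 1.77·37 = 102.49.
Deadweight loss = 42.48.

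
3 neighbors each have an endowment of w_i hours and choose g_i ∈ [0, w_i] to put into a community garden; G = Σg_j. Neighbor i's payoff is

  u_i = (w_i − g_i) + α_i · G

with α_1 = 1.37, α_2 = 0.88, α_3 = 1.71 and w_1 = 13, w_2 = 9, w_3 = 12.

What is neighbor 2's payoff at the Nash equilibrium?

∂u_i/∂g_i = α_i − 1, so neighbor i contributes w_i if α_i > 1, else 0.
α_i > 1 for i ∈ {1, 3}; NE contributions (13, 0, 12), G = 25.
u_2 = (9 − 0) + 0.88·25 = 31.

31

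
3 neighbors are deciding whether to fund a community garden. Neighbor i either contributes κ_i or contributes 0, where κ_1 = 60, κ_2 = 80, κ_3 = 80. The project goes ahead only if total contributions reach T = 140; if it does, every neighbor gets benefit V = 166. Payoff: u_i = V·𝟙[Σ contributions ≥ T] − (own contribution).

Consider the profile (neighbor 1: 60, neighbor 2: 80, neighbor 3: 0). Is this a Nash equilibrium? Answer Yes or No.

Yes

Total = 140 ≥ 140: provided.
Neighbor 1 (pledges 60, payoff 106): dropping to 0 → total 80, payoff 0. No gain.
Neighbor 2 (pledges 80, payoff 86): dropping to 0 → total 60, payoff 0. No gain.
Neighbor 3 (pledges 0, payoff 166): pledging 80 → total 220, payoff 86. No gain.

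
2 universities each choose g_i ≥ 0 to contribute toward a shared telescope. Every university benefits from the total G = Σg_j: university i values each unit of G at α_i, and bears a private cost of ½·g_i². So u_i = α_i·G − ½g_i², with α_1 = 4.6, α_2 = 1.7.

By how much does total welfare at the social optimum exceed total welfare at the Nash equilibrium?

12.025

University i's FOC: ∂u_i/∂g_i = α_i − g_i = 0, so g_i* = α_i.
NE contributions = (4.6, 1.7); G = 6.3.
W^NE = (Σα)·G − ½Σα_i² = 6.3² − ½·24.05 = 27.665.
Planner sets g_i = Σα_j = 6.3 for every i, so G^SO = 2·6.3 = 12.6.
W^SO = (Σα)·G^SO − ½·2·(Σα)² = (2/2)·6.3² = 39.69.
Deadweight loss = W^SO − W^NE = 12.025.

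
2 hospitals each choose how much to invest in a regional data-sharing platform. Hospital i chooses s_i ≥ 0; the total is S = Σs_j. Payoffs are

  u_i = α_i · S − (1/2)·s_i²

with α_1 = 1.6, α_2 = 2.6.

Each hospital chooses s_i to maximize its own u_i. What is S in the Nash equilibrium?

Hospital i's FOC: ∂u_i/∂s_i = α_i − s_i = 0, so s_i* = α_i.
NE contributions = (1.6, 2.6); S = 4.2.

4.2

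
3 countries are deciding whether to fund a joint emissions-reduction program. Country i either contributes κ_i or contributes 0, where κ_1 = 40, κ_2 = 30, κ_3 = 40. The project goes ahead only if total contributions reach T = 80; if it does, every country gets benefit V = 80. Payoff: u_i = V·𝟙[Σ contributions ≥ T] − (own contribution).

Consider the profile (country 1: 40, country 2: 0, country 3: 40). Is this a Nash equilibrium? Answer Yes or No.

Total = 80 ≥ 80: provided.
Country 1 (pledges 40, payoff 40): dropping to 0 → total 40, payoff 0. No gain.
Country 2 (pledges 0, payoff 80): pledging 30 → total 110, payoff 50. No gain.
Country 3 (pledges 40, payoff 40): dropping to 0 → total 40, payoff 0. No gain.

Yes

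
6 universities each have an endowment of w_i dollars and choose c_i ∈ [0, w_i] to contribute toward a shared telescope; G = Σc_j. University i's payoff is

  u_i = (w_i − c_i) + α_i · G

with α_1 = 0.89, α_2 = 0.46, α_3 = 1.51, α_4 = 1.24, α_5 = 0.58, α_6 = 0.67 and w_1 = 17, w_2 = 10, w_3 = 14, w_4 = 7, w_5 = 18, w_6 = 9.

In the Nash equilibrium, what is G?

21

∂u_i/∂c_i = α_i − 1, so university i contributes w_i if α_i > 1, else 0.
α_i > 1 for i ∈ {3, 4}; NE contributions (0, 0, 14, 7, 0, 0), G = 21.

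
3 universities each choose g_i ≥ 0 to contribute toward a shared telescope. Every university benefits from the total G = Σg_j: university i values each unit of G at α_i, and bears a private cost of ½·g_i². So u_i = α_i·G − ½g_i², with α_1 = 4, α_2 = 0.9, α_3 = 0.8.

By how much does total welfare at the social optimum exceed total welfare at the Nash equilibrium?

24.97

University i's FOC: ∂u_i/∂g_i = α_i − g_i = 0, so g_i* = α_i.
NE contributions = (4, 0.9, 0.8); G = 5.7.
W^NE = (Σα)·G − ½Σα_i² = 5.7² − ½·17.45 = 23.765.
Planner sets g_i = Σα_j = 5.7 for every i, so G^SO = 3·5.7 = 17.1.
W^SO = (Σα)·G^SO − ½·3·(Σα)² = (3/2)·5.7² = 48.735.
Deadweight loss = W^SO − W^NE = 24.97.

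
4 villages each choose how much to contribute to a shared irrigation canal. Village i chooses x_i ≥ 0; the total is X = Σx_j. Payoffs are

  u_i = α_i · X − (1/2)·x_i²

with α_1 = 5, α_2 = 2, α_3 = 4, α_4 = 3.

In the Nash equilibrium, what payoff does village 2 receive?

26

Village i's FOC: ∂u_i/∂x_i = α_i − x_i = 0, so x_i* = α_i.
NE contributions = (5, 2, 4, 3); X = 14.
u_2 = α_2·X − ½·(x_2)² = 2·14 − ½·2² = 26.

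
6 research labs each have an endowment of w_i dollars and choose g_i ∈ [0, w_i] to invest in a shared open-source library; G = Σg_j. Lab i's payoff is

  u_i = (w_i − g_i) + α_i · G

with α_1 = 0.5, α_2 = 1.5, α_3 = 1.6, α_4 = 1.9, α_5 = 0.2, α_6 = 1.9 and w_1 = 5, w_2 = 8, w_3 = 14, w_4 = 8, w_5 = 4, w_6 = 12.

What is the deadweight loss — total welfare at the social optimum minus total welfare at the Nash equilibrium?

59.4

∂u_i/∂g_i = α_i − 1, so lab i contributes w_i if α_i > 1, else 0.
α_i > 1 for i ∈ {2, 3, 4, 6}; NE contributions (0, 8, 14, 8, 0, 12), G = 42.
W^NE = Σw_i − G^NE + (Σα_i)·G^NE = 51 + 6.6·42 = 328.2.
Planner: ∂(Σu_j)/∂g_i = Σα_j − 1 = 6.6 > 0, so everyone contributes w_i; G^SO = 51, W^SO = 51 + 6.6·51 = 387.6.
Deadweight loss = 59.4.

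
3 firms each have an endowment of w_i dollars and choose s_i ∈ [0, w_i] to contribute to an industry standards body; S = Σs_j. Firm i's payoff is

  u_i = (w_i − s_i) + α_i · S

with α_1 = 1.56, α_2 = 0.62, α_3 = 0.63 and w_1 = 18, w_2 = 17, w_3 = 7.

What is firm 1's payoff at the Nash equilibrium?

28.08

∂u_i/∂s_i = α_i − 1, so firm i contributes w_i if α_i > 1, else 0.
α_i > 1 for i ∈ {1}; NE contributions (18, 0, 0), S = 18.
u_1 = (18 − 18) + 1.56·18 = 28.08.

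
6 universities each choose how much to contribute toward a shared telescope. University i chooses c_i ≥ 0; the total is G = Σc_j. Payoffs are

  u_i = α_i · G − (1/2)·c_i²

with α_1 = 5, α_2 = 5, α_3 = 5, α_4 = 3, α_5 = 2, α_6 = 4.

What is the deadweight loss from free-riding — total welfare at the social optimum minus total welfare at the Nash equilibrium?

University i's FOC: ∂u_i/∂c_i = α_i − c_i = 0, so c_i* = α_i.
NE contributions = (5, 5, 5, 3, 2, 4); G = 24.
W^NE = (Σα)·G − ½Σα_i² = 24² − ½·104 = 524.
Planner sets c_i = Σα_j = 24 for every i, so G^SO = 6·24 = 144.
W^SO = (Σα)·G^SO − ½·6·(Σα)² = (6/2)·24² = 1728.
Deadweight loss = W^SO − W^NE = 1204.

1204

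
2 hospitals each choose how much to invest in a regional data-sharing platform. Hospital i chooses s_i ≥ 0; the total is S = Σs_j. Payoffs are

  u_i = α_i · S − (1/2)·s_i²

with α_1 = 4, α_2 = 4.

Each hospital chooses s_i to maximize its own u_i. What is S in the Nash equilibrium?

8

Hospital i's FOC: ∂u_i/∂s_i = α_i − s_i = 0, so s_i* = α_i.
NE contributions = (4, 4); S = 8.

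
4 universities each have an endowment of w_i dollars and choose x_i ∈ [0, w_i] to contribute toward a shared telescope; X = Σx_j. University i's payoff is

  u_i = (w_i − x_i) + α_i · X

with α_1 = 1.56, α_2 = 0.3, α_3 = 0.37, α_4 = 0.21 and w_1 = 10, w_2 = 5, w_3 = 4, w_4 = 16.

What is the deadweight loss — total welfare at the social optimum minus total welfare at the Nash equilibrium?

36

∂u_i/∂x_i = α_i − 1, so university i contributes w_i if α_i > 1, else 0.
α_i > 1 for i ∈ {1}; NE contributions (10, 0, 0, 0), X = 10.
W^NE = Σw_i − X^NE + (Σα_i)·X^NE = 35 + 1.44·10 = 49.4.
Planner: ∂(Σu_j)/∂x_i = Σα_j − 1 = 1.44 > 0, so everyone contributes w_i; X^SO = 35, W^SO = 35 + 1.44·35 = 85.4.
Deadweight loss = 36.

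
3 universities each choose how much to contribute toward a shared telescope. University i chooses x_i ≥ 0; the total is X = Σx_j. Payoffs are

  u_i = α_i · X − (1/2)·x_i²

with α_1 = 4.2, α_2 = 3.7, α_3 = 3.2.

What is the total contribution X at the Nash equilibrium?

University i's FOC: ∂u_i/∂x_i = α_i − x_i = 0, so x_i* = α_i.
NE contributions = (4.2, 3.7, 3.2); X = 11.1.

11.1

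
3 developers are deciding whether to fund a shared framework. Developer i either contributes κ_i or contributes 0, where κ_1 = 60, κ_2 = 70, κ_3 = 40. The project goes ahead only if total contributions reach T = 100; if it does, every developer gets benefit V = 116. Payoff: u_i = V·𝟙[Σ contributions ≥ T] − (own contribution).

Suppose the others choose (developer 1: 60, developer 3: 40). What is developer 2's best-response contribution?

0

Others' total = 100 ≥ 100; contributing adds cost 70 for no extra benefit.
Best response: 0.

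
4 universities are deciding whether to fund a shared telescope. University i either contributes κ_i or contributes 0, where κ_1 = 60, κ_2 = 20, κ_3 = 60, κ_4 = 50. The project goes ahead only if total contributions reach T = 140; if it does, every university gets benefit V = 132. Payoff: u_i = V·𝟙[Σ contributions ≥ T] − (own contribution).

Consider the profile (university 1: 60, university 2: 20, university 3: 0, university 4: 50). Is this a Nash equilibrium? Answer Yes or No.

No

Total = 130 < 140: not provided.
University 1 (pledges 60, payoff -60): dropping to 0 → total 70, payoff 0. Profitable deviation.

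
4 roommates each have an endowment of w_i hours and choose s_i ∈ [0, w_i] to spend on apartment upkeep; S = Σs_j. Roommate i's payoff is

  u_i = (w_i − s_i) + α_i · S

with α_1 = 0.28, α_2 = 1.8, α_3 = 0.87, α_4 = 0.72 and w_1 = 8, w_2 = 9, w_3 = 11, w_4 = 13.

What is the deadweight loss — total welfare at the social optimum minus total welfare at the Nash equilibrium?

85.44

∂u_i/∂s_i = α_i − 1, so roommate i contributes w_i if α_i > 1, else 0.
α_i > 1 for i ∈ {2}; NE contributions (0, 9, 0, 0), S = 9.
W^NE = Σw_i − S^NE + (Σα_i)·S^NE = 41 + 2.67·9 = 65.03.
Planner: ∂(Σu_j)/∂s_i = Σα_j − 1 = 2.67 > 0, so everyone contributes w_i; S^SO = 41, W^SO = 41 + 2.67·41 = 150.47.
Deadweight loss = 85.44.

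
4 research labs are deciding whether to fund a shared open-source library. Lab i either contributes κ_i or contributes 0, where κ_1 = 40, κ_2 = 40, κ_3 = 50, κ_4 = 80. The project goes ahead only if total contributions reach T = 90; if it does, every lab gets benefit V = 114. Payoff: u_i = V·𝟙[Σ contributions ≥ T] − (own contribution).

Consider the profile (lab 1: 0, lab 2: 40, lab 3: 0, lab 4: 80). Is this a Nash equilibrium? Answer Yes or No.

Yes

Total = 120 ≥ 90: provided.
Lab 1 (pledges 0, payoff 114): pledging 40 → total 160, payoff 74. No gain.
Lab 2 (pledges 40, payoff 74): dropping to 0 → total 80, payoff 0. No gain.
Lab 3 (pledges 0, payoff 114): pledging 50 → total 170, payoff 64. No gain.
Lab 4 (pledges 80, payoff 34): dropping to 0 → total 40, payoff 0. No gain.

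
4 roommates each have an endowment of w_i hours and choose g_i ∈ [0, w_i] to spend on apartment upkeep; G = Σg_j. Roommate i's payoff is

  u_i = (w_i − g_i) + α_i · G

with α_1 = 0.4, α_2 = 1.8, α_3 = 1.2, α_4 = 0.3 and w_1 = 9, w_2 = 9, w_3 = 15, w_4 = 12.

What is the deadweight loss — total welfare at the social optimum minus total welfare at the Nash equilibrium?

56.7

∂u_i/∂g_i = α_i − 1, so roommate i contributes w_i if α_i > 1, else 0.
α_i > 1 for i ∈ {2, 3}; NE contributions (0, 9, 15, 0), G = 24.
W^NE = Σw_i − G^NE + (Σα_i)·G^NE = 45 + 2.7·24 = 109.8.
Planner: ∂(Σu_j)/∂g_i = Σα_j − 1 = 2.7 > 0, so everyone contributes w_i; G^SO = 45, W^SO = 45 + 2.7·45 = 166.5.
Deadweight loss = 56.7.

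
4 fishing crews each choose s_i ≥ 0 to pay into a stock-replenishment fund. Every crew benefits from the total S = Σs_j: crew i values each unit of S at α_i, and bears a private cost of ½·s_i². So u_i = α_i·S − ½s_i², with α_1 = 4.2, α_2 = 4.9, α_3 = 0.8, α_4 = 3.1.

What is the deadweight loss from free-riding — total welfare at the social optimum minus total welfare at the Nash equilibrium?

Crew i's FOC: ∂u_i/∂s_i = α_i − s_i = 0, so s_i* = α_i.
NE contributions = (4.2, 4.9, 0.8, 3.1); S = 13.
W^NE = (Σα)·S − ½Σα_i² = 13² − ½·51.9 = 143.05.
Planner sets s_i = Σα_j = 13 for every i, so S^SO = 4·13 = 52.
W^SO = (Σα)·S^SO − ½·4·(Σα)² = (4/2)·13² = 338.
Deadweight loss = W^SO − W^NE = 194.95.

194.95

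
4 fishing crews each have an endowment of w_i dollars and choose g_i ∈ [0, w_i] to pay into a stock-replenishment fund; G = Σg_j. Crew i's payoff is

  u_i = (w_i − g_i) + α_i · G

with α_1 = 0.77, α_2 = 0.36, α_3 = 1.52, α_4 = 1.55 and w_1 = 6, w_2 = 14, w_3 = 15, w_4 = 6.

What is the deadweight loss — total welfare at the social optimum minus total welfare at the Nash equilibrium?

64

∂u_i/∂g_i = α_i − 1, so crew i contributes w_i if α_i > 1, else 0.
α_i > 1 for i ∈ {3, 4}; NE contributions (0, 0, 15, 6), G = 21.
W^NE = Σw_i − G^NE + (Σα_i)·G^NE = 41 + 3.2·21 = 108.2.
Planner: ∂(Σu_j)/∂g_i = Σα_j − 1 = 3.2 > 0, so everyone contributes w_i; G^SO = 41, W^SO = 41 + 3.2·41 = 172.2.
Deadweight loss = 64.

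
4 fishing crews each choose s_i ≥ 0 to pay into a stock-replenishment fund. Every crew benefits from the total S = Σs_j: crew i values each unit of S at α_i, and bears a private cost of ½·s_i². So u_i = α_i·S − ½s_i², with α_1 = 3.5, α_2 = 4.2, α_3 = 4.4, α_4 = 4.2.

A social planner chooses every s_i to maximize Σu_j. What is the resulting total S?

65.2

Planner FOC: ∂(Σu_j)/∂s_i = (Σα_j) − s_i = 0, so s_i^SO = Σα_j = 16.3 for every i; S^SO = 65.2.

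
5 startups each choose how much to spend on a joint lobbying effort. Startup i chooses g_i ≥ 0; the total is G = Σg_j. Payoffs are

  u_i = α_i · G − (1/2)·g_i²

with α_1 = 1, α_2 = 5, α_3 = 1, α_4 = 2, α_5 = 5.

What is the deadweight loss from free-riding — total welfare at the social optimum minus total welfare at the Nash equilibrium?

Startup i's FOC: ∂u_i/∂g_i = α_i − g_i = 0, so g_i* = α_i.
NE contributions = (1, 5, 1, 2, 5); G = 14.
W^NE = (Σα)·G − ½Σα_i² = 14² − ½·56 = 168.
Planner sets g_i = Σα_j = 14 for every i, so G^SO = 5·14 = 70.
W^SO = (Σα)·G^SO − ½·5·(Σα)² = (5/2)·14² = 490.
Deadweight loss = W^SO − W^NE = 322.

322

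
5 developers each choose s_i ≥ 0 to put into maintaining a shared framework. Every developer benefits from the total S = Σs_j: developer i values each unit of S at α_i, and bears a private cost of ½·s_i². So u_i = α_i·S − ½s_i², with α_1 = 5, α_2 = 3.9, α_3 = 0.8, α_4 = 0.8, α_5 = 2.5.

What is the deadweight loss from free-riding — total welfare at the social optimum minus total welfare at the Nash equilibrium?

277.37

Developer i's FOC: ∂u_i/∂s_i = α_i − s_i = 0, so s_i* = α_i.
NE contributions = (5, 3.9, 0.8, 0.8, 2.5); S = 13.
W^NE = (Σα)·S − ½Σα_i² = 13² − ½·47.74 = 145.13.
Planner sets s_i = Σα_j = 13 for every i, so S^SO = 5·13 = 65.
W^SO = (Σα)·S^SO − ½·5·(Σα)² = (5/2)·13² = 422.5.
Deadweight loss = W^SO − W^NE = 277.37.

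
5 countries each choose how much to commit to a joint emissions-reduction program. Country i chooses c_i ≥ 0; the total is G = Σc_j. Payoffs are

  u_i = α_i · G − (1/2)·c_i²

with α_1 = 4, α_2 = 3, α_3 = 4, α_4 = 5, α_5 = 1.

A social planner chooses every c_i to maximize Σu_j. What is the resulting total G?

Planner FOC: ∂(Σu_j)/∂c_i = (Σα_j) − c_i = 0, so c_i^SO = Σα_j = 17 for every i; G^SO = 85.

85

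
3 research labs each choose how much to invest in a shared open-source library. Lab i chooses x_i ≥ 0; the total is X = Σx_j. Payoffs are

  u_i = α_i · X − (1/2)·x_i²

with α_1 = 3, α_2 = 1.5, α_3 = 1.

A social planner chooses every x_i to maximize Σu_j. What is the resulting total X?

Planner FOC: ∂(Σu_j)/∂x_i = (Σα_j) − x_i = 0, so x_i^SO = Σα_j = 5.5 for every i; X^SO = 16.5.

16.5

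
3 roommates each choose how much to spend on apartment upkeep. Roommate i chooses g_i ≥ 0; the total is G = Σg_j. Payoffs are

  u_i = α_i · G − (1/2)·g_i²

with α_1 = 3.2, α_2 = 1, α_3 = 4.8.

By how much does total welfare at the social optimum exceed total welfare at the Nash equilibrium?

Roommate i's FOC: ∂u_i/∂g_i = α_i − g_i = 0, so g_i* = α_i.
NE contributions = (3.2, 1, 4.8); G = 9.
W^NE = (Σα)·G − ½Σα_i² = 9² − ½·34.28 = 63.86.
Planner sets g_i = Σα_j = 9 for every i, so G^SO = 3·9 = 27.
W^SO = (Σα)·G^SO − ½·3·(Σα)² = (3/2)·9² = 121.5.
Deadweight loss = W^SO − W^NE = 57.64.

57.64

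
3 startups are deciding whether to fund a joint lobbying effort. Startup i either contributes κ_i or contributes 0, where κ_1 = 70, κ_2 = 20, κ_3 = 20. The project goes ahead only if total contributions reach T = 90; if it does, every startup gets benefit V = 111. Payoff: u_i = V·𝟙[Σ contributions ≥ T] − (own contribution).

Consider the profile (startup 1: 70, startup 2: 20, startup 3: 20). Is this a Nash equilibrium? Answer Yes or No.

No

Total = 110 ≥ 90: provided.
Startup 1 (pledges 70, payoff 41): dropping to 0 → total 40, payoff 0. No gain.
Startup 2 (pledges 20, payoff 91): dropping to 0 → total 90, payoff 111. Profitable deviation.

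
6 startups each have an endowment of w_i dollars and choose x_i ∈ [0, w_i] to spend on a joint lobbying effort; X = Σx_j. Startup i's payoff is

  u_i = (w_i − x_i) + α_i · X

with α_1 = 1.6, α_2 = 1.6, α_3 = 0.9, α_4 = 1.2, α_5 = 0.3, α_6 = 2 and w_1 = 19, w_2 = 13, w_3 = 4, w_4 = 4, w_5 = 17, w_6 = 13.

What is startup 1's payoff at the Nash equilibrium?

∂u_i/∂x_i = α_i − 1, so startup i contributes w_i if α_i > 1, else 0.
α_i > 1 for i ∈ {1, 2, 4, 6}; NE contributions (19, 13, 0, 4, 0, 13), X = 49.
u_1 = (19 − 19) + 1.6·49 = 78.4.

78.4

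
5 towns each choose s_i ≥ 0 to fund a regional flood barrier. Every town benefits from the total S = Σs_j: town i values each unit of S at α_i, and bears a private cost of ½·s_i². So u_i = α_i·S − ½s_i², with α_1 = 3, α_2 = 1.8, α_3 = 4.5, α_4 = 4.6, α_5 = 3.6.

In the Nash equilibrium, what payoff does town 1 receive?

48

Town i's FOC: ∂u_i/∂s_i = α_i − s_i = 0, so s_i* = α_i.
NE contributions = (3, 1.8, 4.5, 4.6, 3.6); S = 17.5.
u_1 = α_1·S − ½·(s_1)² = 3·17.5 − ½·3² = 48.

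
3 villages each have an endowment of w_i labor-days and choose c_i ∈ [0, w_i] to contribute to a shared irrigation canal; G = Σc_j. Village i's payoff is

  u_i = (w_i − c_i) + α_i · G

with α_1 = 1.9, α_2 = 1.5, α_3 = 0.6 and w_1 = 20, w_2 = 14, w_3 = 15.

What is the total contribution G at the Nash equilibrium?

34

∂u_i/∂c_i = α_i − 1, so village i contributes w_i if α_i > 1, else 0.
α_i > 1 for i ∈ {1, 2}; NE contributions (20, 14, 0), G = 34.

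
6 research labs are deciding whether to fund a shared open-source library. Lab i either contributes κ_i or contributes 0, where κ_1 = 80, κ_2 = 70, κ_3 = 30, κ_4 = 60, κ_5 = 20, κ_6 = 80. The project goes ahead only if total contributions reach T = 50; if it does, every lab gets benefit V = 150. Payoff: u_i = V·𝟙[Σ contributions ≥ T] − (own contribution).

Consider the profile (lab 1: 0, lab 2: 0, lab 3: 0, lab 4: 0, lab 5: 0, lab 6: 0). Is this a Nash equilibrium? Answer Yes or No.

Total = 0 < 50: not provided.
Lab 1 (pledges 0, payoff 0): pledging 80 → total 80, payoff 70. Profitable deviation.

No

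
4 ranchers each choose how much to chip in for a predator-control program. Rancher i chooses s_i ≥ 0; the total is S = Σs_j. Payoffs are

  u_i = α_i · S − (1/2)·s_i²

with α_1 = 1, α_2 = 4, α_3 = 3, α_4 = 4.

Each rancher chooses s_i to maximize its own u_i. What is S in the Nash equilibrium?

Rancher i's FOC: ∂u_i/∂s_i = α_i − s_i = 0, so s_i* = α_i.
NE contributions = (1, 4, 3, 4); S = 12.

12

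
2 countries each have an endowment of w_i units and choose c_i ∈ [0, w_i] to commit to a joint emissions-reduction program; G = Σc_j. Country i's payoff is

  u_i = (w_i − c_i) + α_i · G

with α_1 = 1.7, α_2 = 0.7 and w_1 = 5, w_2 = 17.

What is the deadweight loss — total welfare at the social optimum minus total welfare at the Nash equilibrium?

23.8

∂u_i/∂c_i = α_i − 1, so country i contributes w_i if α_i > 1, else 0.
α_i > 1 for i ∈ {1}; NE contributions (5, 0), G = 5.
W^NE = Σw_i − G^NE + (Σα_i)·G^NE = 22 + 1.4·5 = 29.
Planner: ∂(Σu_j)/∂c_i = Σα_j − 1 = 1.4 > 0, so everyone contributes w_i; G^SO = 22, W^SO = 22 + 1.4·22 = 52.8.
Deadweight loss = 23.8.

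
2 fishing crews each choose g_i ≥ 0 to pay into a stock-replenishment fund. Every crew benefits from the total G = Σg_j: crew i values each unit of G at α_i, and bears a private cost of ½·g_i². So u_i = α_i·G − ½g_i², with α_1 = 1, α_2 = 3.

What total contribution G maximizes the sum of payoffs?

8

Planner FOC: ∂(Σu_j)/∂g_i = (Σα_j) − g_i = 0, so g_i^SO = Σα_j = 4 for every i; G^SO = 8.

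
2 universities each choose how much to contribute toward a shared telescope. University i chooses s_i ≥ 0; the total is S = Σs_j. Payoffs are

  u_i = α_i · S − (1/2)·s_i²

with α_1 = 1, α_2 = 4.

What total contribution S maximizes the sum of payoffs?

Planner FOC: ∂(Σu_j)/∂s_i = (Σα_j) − s_i = 0, so s_i^SO = Σα_j = 5 for every i; S^SO = 10.

10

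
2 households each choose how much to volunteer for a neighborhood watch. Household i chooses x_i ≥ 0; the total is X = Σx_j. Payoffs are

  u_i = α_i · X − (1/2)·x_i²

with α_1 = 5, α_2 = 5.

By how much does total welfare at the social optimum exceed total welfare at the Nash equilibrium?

25

Household i's FOC: ∂u_i/∂x_i = α_i − x_i = 0, so x_i* = α_i.
NE contributions = (5, 5); X = 10.
W^NE = (Σα)·X − ½Σα_i² = 10² − ½·50 = 75.
Planner sets x_i = Σα_j = 10 for every i, so X^SO = 2·10 = 20.
W^SO = (Σα)·X^SO − ½·2·(Σα)² = (2/2)·10² = 100.
Deadweight loss = W^SO − W^NE = 25.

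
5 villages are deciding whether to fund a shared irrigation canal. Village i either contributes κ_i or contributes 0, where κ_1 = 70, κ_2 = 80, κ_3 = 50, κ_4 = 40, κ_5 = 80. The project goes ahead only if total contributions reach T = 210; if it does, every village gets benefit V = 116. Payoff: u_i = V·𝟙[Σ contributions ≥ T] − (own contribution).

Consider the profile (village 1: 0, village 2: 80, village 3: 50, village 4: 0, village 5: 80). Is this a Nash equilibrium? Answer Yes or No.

Yes

Total = 210 ≥ 210: provided.
Village 1 (pledges 0, payoff 116): pledging 70 → total 280, payoff 46. No gain.
Village 2 (pledges 80, payoff 36): dropping to 0 → total 130, payoff 0. No gain.
Village 3 (pledges 50, payoff 66): dropping to 0 → total 160, payoff 0. No gain.
Village 4 (pledges 0, payoff 116): pledging 40 → total 250, payoff 76. No gain.
Village 5 (pledges 80, payoff 36): dropping to 0 → total 130, payoff 0. No gain.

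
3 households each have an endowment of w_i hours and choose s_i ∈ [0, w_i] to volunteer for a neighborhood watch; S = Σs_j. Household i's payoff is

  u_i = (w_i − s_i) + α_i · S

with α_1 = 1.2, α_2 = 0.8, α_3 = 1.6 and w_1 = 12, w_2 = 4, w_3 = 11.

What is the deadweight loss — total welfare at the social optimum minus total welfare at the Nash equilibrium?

∂u_i/∂s_i = α_i − 1, so household i contributes w_i if α_i > 1, else 0.
α_i > 1 for i ∈ {1, 3}; NE contributions (12, 0, 11), S = 23.
W^NE = Σw_i − S^NE + (Σα_i)·S^NE = 27 + 2.6·23 = 86.8.
Planner: ∂(Σu_j)/∂s_i = Σα_j − 1 = 2.6 > 0, so everyone contributes w_i; S^SO = 27, W^SO = 27 + 2.6·27 = 97.2.
Deadweight loss = 10.4.

10.4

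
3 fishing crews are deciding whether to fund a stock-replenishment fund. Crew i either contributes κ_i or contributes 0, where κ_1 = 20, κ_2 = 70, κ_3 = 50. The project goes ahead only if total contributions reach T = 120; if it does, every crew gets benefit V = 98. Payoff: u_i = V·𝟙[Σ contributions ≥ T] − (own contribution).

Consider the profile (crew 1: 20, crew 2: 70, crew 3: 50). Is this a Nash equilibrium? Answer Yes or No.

Total = 140 ≥ 120: provided.
Crew 1 (pledges 20, payoff 78): dropping to 0 → total 120, payoff 98. Profitable deviation.

No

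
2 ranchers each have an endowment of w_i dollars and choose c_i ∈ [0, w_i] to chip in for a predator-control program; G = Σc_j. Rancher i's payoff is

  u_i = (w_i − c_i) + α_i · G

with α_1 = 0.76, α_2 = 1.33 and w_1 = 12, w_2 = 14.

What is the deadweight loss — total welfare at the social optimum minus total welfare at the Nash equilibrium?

13.08

∂u_i/∂c_i = α_i − 1, so rancher i contributes w_i if α_i > 1, else 0.
α_i > 1 for i ∈ {2}; NE contributions (0, 14), G = 14.
W^NE = Σw_i − G^NE + (Σα_i)·G^NE = 26 + 1.09·14 = 41.26.
Planner: ∂(Σu_j)/∂c_i = Σα_j − 1 = 1.09 > 0, so everyone contributes w_i; G^SO = 26, W^SO = 26 + 1.09·26 = 54.34.
Deadweight loss = 13.08.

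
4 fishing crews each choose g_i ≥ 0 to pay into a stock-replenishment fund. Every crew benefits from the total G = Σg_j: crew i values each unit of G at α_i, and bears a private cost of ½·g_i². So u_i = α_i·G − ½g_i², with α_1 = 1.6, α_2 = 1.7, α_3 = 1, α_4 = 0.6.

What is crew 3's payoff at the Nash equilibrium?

Crew i's FOC: ∂u_i/∂g_i = α_i − g_i = 0, so g_i* = α_i.
NE contributions = (1.6, 1.7, 1, 0.6); G = 4.9.
u_3 = α_3·G − ½·(g_3)² = 1·4.9 − ½·1² = 4.4.

4.4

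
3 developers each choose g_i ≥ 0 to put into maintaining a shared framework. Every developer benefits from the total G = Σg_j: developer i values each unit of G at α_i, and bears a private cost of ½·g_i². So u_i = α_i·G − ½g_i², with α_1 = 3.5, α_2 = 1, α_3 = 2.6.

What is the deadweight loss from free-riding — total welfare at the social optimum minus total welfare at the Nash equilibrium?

35.21

Developer i's FOC: ∂u_i/∂g_i = α_i − g_i = 0, so g_i* = α_i.
NE contributions = (3.5, 1, 2.6); G = 7.1.
W^NE = (Σα)·G − ½Σα_i² = 7.1² − ½·20.01 = 40.405.
Planner sets g_i = Σα_j = 7.1 for every i, so G^SO = 3·7.1 = 21.3.
W^SO = (Σα)·G^SO − ½·3·(Σα)² = (3/2)·7.1² = 75.615.
Deadweight loss = W^SO − W^NE = 35.21.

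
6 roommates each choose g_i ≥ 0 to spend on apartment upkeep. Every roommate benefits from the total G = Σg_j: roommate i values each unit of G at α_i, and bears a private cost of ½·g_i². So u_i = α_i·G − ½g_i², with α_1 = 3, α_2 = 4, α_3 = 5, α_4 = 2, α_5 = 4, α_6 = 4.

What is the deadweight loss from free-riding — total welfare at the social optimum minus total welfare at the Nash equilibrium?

Roommate i's FOC: ∂u_i/∂g_i = α_i − g_i = 0, so g_i* = α_i.
NE contributions = (3, 4, 5, 2, 4, 4); G = 22.
W^NE = (Σα)·G − ½Σα_i² = 22² − ½·86 = 441.
Planner sets g_i = Σα_j = 22 for every i, so G^SO = 6·22 = 132.
W^SO = (Σα)·G^SO − ½·6·(Σα)² = (6/2)·22² = 1452.
Deadweight loss = W^SO − W^NE = 1011.

1011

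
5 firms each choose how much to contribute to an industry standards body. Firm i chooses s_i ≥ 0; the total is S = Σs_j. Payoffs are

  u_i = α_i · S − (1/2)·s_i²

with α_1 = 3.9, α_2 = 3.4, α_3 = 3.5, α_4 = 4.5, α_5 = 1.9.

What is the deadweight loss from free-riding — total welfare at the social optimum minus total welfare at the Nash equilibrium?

Firm i's FOC: ∂u_i/∂s_i = α_i − s_i = 0, so s_i* = α_i.
NE contributions = (3.9, 3.4, 3.5, 4.5, 1.9); S = 17.2.
W^NE = (Σα)·S − ½Σα_i² = 17.2² − ½·62.88 = 264.4.
Planner sets s_i = Σα_j = 17.2 for every i, so S^SO = 5·17.2 = 86.
W^SO = (Σα)·S^SO − ½·5·(Σα)² = (5/2)·17.2² = 739.6.
Deadweight loss = W^SO − W^NE = 475.2.

475.2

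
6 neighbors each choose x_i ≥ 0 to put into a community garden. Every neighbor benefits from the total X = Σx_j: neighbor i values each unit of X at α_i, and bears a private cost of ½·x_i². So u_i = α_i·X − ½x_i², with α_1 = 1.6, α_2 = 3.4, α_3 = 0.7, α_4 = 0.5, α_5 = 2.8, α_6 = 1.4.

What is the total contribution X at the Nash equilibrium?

10.4

Neighbor i's FOC: ∂u_i/∂x_i = α_i − x_i = 0, so x_i* = α_i.
NE contributions = (1.6, 3.4, 0.7, 0.5, 2.8, 1.4); X = 10.4.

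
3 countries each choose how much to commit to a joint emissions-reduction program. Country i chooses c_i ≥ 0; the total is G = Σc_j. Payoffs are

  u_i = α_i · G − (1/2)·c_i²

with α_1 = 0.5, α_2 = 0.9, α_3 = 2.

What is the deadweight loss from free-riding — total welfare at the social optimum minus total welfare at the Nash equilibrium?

8.31

Country i's FOC: ∂u_i/∂c_i = α_i − c_i = 0, so c_i* = α_i.
NE contributions = (0.5, 0.9, 2); G = 3.4.
W^NE = (Σα)·G − ½Σα_i² = 3.4² − ½·5.06 = 9.03.
Planner sets c_i = Σα_j = 3.4 for every i, so G^SO = 3·3.4 = 10.2.
W^SO = (Σα)·G^SO − ½·3·(Σα)² = (3/2)·3.4² = 17.34.
Deadweight loss = W^SO − W^NE = 8.31.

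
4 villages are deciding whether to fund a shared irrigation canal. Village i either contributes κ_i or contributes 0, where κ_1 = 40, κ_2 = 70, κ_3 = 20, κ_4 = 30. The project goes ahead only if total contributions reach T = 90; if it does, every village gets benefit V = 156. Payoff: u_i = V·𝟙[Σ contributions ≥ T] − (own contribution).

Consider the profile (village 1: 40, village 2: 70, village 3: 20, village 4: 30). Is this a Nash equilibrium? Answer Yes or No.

Total = 160 ≥ 90: provided.
Village 1 (pledges 40, payoff 116): dropping to 0 → total 120, payoff 156. Profitable deviation.

No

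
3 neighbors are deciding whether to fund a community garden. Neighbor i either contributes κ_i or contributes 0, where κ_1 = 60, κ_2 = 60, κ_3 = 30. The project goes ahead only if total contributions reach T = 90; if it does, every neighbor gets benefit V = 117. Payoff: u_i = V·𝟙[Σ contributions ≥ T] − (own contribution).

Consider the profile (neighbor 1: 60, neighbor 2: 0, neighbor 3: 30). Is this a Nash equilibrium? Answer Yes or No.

Yes

Total = 90 ≥ 90: provided.
Neighbor 1 (pledges 60, payoff 57): dropping to 0 → total 30, payoff 0. No gain.
Neighbor 2 (pledges 0, payoff 117): pledging 60 → total 150, payoff 57. No gain.
Neighbor 3 (pledges 30, payoff 87): dropping to 0 → total 60, payoff 0. No gain.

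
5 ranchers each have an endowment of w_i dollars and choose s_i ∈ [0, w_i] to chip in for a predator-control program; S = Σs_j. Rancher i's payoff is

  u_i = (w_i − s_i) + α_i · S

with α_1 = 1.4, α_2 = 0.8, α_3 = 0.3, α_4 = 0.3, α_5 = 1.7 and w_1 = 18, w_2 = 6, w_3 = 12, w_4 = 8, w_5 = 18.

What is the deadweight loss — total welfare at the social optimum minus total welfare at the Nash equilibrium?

91

∂u_i/∂s_i = α_i − 1, so rancher i contributes w_i if α_i > 1, else 0.
α_i > 1 for i ∈ {1, 5}; NE contributions (18, 0, 0, 0, 18), S = 36.
W^NE = Σw_i − S^NE + (Σα_i)·S^NE = 62 + 3.5·36 = 188.
Planner: ∂(Σu_j)/∂s_i = Σα_j − 1 = 3.5 > 0, so everyone contributes w_i; S^SO = 62, W^SO = 62 + 3.5·62 = 279.
Deadweight loss = 91.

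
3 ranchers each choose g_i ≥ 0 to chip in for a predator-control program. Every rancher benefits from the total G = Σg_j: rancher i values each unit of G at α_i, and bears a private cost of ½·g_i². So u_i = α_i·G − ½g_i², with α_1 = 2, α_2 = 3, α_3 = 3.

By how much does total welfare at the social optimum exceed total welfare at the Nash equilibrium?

43

Rancher i's FOC: ∂u_i/∂g_i = α_i − g_i = 0, so g_i* = α_i.
NE contributions = (2, 3, 3); G = 8.
W^NE = (Σα)·G − ½Σα_i² = 8² − ½·22 = 53.
Planner sets g_i = Σα_j = 8 for every i, so G^SO = 3·8 = 24.
W^SO = (Σα)·G^SO − ½·3·(Σα)² = (3/2)·8² = 96.
Deadweight loss = W^SO − W^NE = 43.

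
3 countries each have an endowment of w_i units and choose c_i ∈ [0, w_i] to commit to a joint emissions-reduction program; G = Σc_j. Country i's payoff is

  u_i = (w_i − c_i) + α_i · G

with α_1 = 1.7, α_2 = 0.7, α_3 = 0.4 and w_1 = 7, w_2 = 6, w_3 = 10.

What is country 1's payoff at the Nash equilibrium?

∂u_i/∂c_i = α_i − 1, so country i contributes w_i if α_i > 1, else 0.
α_i > 1 for i ∈ {1}; NE contributions (7, 0, 0), G = 7.
u_1 = (7 − 7) + 1.7·7 = 11.9.

11.9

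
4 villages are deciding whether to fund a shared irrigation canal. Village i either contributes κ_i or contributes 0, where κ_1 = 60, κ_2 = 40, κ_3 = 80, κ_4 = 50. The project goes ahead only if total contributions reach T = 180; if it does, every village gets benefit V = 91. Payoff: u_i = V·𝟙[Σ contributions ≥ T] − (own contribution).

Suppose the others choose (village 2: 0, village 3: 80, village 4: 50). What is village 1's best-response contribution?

60

Others' total = 130. Contributing 60 brings total to 190 ≥ 180: gain V − κ_1 = 31.
Best response: 60.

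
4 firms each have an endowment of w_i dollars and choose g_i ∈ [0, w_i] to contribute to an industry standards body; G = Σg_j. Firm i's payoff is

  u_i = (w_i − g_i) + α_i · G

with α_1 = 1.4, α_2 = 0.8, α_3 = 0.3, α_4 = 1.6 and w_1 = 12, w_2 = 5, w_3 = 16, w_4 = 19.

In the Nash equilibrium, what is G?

31

∂u_i/∂g_i = α_i − 1, so firm i contributes w_i if α_i > 1, else 0.
α_i > 1 for i ∈ {1, 4}; NE contributions (12, 0, 0, 19), G = 31.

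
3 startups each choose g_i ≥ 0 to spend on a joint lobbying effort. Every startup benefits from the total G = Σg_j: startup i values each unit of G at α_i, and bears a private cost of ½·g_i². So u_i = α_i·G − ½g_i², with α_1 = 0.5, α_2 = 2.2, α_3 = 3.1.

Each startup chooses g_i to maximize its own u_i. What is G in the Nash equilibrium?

Startup i's FOC: ∂u_i/∂g_i = α_i − g_i = 0, so g_i* = α_i.
NE contributions = (0.5, 2.2, 3.1); G = 5.8.

5.8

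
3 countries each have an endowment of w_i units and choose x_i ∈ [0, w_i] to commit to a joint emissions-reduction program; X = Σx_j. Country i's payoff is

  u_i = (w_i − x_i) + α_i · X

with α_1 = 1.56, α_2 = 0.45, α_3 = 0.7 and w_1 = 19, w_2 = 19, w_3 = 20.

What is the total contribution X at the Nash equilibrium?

∂u_i/∂x_i = α_i − 1, so country i contributes w_i if α_i > 1, else 0.
α_i > 1 for i ∈ {1}; NE contributions (19, 0, 0), X = 19.

19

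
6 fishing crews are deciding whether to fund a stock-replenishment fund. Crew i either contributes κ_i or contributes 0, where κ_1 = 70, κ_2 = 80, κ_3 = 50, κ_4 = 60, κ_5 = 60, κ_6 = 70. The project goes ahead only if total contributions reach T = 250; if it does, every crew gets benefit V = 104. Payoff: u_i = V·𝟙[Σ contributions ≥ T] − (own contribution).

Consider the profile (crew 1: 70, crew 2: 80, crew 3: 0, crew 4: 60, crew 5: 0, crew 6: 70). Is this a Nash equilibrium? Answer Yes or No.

Yes

Total = 280 ≥ 250: provided.
Crew 1 (pledges 70, payoff 34): dropping to 0 → total 210, payoff 0. No gain.
Crew 2 (pledges 80, payoff 24): dropping to 0 → total 200, payoff 0. No gain.
Crew 3 (pledges 0, payoff 104): pledging 50 → total 330, payoff 54. No gain.
Crew 4 (pledges 60, payoff 44): dropping to 0 → total 220, payoff 0. No gain.
Crew 5 (pledges 0, payoff 104): pledging 60 → total 340, payoff 44. No gain.
Crew 6 (pledges 70, payoff 34): dropping to 0 → total 210, payoff 0. No gain.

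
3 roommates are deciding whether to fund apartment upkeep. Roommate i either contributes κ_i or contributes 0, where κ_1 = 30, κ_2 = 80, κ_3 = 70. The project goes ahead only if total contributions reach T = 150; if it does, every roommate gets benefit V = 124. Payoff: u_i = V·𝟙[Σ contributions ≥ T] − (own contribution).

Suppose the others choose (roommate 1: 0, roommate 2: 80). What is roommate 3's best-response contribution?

Others' total = 80. Contributing 70 brings total to 150 ≥ 150: gain V − κ_3 = 54.
Best response: 70.

70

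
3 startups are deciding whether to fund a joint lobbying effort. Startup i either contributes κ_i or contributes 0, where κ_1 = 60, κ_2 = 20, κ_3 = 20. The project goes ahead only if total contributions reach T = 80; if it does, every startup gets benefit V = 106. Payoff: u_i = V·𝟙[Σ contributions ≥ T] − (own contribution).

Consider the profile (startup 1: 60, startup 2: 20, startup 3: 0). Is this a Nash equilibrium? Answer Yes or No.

Yes

Total = 80 ≥ 80: provided.
Startup 1 (pledges 60, payoff 46): dropping to 0 → total 20, payoff 0. No gain.
Startup 2 (pledges 20, payoff 86): dropping to 0 → total 60, payoff 0. No gain.
Startup 3 (pledges 0, payoff 106): pledging 20 → total 100, payoff 86. No gain.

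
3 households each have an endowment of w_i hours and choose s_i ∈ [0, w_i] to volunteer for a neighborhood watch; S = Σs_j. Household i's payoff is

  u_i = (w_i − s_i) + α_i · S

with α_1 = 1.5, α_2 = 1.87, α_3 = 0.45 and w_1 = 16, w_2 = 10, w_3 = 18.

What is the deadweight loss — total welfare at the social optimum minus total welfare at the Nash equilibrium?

50.76

∂u_i/∂s_i = α_i − 1, so household i contributes w_i if α_i > 1, else 0.
α_i > 1 for i ∈ {1, 2}; NE contributions (16, 10, 0), S = 26.
W^NE = Σw_i − S^NE + (Σα_i)·S^NE = 44 + 2.82·26 = 117.32.
Planner: ∂(Σu_j)/∂s_i = Σα_j − 1 = 2.82 > 0, so everyone contributes w_i; S^SO = 44, W^SO = 44 + 2.82·44 = 168.08.
Deadweight loss = 50.76.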